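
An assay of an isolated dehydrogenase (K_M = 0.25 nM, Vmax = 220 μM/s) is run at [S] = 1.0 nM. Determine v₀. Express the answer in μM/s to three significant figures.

176 μM/s

v = Vmax·[S]/(Km + [S]) = 220 × 1.0 / (0.25 + 1.0)
  = 220.0 / 1.250 = 176 μM/s.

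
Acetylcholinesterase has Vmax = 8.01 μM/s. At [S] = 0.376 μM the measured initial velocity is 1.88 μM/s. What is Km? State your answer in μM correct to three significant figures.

1.23 μM

From v = Vmax[S]/(Km+[S]), Km = [S](Vmax − v)/v.
Km = 0.376 × (8.01 − 1.88) / 1.88 = 2.305/1.88 = 1.23 μM.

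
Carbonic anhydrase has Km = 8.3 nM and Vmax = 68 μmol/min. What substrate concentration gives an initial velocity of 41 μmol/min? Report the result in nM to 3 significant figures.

Rearranging v = Vmax[S]/(Km+[S]) gives [S] = Km·v/(Vmax − v).
[S] = 8.3 × 41 / (68 − 41) = 340.3/27.00 = 12.6 nM.

12.6 nM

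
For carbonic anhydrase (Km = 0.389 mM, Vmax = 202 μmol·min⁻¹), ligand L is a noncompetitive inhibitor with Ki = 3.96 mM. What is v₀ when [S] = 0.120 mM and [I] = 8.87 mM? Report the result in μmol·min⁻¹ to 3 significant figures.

14.7 μmol·min⁻¹

With α = 1 + [I]/Ki = 1 + 8.87/3.96 = 3.240, the noncompetitive rate law is v = (Vmax/α)·[S] / (Km + [S]).
v = (202/3.240)×0.120 / (0.389 + 0.120) = 7.482/0.5090 = 14.7 μmol·min⁻¹.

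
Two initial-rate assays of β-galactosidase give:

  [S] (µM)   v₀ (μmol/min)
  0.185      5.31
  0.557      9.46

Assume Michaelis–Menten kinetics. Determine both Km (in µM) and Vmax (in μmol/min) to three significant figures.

In reciprocal form, 1/v = (Km/Vmax)·(1/[S]) + 1/Vmax. The two points give (1/[S], 1/v) = (5.405, 0.1883) and (1.795, 0.1057).
Slope = (0.1883 − 0.1057)/(5.405 − 1.795) = 0.02288; intercept = 0.1883 − 0.02288×5.405 = 0.06462.
Vmax = 1/intercept = 15.5 μmol/min; Km = slope × Vmax = 0.02288 × 15.5 = 0.354 µM.

Km = 0.354 µM; Vmax = 15.5 μmol/min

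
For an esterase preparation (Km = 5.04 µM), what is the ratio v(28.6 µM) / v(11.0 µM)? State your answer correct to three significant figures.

Since Vmax cancels, v₂/v₁ = [S]₂(Km+[S]₁) / [S]₁(Km+[S]₂).
= 28.6×(5.04+11.0) / (11.0×(5.04+28.6)) = 458.7/370.0 = 1.24.

1.24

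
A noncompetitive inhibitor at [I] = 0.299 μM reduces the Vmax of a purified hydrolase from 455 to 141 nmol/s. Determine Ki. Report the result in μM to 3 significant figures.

Noncompetitive: Vmax,app = Vmax/α with α = 1 + [I]/Ki.
α = Vmax/Vmax,app = 455/141 = 3.227.
Ki = [I]/(α − 1) = 0.299/2.227 = 0.134 μM.

0.134 μM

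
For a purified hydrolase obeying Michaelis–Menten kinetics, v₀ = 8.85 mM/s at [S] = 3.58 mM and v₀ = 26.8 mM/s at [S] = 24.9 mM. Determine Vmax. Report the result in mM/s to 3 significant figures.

40.6 mM/s

From v = Vmax[S]/(Km+[S]), each point gives Vmax = v(Km+[S])/[S].
Equating: 8.85(Km+3.58)/3.58 = 26.8(Km+24.9)/24.9.
2.472·Km + 8.85 = 1.076·Km + 26.8, so (2.472 − 1.076)·Km = 26.8 − 8.85.
Km = 17.95/1.396 = 12.9 mM; then Vmax = 8.85(12.9+3.58)/3.58 = 40.6 mM/s.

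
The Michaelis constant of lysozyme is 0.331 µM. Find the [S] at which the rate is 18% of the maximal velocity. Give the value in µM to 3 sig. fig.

v/Vmax = [S]/(Km+[S]) = 0.18, so [S] = Km·0.18/(1 − 0.18) = 0.331 × 0.2195.
[S] = 0.0727 µM.

0.0727 µM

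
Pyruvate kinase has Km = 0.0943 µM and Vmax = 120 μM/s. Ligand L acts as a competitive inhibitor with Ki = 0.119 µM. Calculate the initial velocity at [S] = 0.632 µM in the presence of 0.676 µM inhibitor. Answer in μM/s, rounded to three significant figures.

60.1 μM/s

α = 1 + [I]/Ki = 1 + 0.676/0.119 = 6.681.
For a competitive inhibitor, Vmax is unchanged and the apparent Km becomes α·Km: Km,app = 0.630 µM, Vmax,app = 120 μM/s.
v = Vmax,app·[S]/(Km,app + [S]) = 120 × 0.632/(0.630 + 0.632) = 60.1 μM/s.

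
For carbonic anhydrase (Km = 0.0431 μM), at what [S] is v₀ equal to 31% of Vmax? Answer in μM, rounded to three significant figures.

v/Vmax = [S]/(Km+[S]) = 0.31, so [S] = Km·0.31/(1 − 0.31) = 0.0431 × 0.4493.
[S] = 0.0194 μM.

0.0194 μM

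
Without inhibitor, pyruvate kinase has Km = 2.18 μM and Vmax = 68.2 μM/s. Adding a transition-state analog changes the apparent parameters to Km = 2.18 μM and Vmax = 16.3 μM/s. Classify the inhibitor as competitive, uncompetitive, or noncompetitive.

noncompetitive

Vmax decreases (68.2 → 16.3 μM/s) while Km is unchanged — pure noncompetitive inhibition.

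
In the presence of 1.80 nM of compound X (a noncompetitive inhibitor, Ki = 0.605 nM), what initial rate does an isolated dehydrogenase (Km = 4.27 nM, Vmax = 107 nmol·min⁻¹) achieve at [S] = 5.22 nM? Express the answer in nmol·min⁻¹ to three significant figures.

14.8 nmol·min⁻¹

With α = 1 + [I]/Ki = 1 + 1.80/0.605 = 3.975, the noncompetitive rate law is v = (Vmax/α)·[S] / (Km + [S]).
v = (107/3.975)×5.22 / (4.27 + 5.22) = 140.5/9.490 = 14.8 nmol·min⁻¹.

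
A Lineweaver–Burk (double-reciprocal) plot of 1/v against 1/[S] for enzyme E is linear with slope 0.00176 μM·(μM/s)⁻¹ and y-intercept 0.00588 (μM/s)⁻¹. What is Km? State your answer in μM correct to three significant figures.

y-intercept = 1/Vmax ⇒ Vmax = 170 μM/s; slope = Km/Vmax ⇒ Km = slope × Vmax.
Km = 0.00176 × 170 = 0.299 μM.

0.299 μM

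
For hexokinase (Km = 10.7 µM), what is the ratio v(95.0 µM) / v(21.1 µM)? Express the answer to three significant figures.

The fractional saturations are [S]/(Km+[S]) = 21.1/31.80 = 0.6635 and 95.0/105.7 = 0.8988.
v₂/v₁ is just their ratio: 0.8988/0.6635 = 1.35.

1.35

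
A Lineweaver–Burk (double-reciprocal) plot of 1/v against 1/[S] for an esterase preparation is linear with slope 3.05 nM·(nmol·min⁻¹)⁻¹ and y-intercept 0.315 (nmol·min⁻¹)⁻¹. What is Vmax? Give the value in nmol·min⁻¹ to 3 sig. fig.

3.17 nmol·min⁻¹

The y-intercept of a Lineweaver–Burk plot equals 1/Vmax, so Vmax = 1/0.315 = 3.17 nmol·min⁻¹.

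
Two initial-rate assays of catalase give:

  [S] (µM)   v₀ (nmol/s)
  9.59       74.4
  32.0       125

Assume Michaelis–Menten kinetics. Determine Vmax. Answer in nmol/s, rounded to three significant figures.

176 nmol/s

From v = Vmax[S]/(Km+[S]), each point gives Vmax = v(Km+[S])/[S].
Equating: 74.4(Km+9.59)/9.59 = 125(Km+32.0)/32.0.
7.758·Km + 74.4 = 3.906·Km + 125, so (7.758 − 3.906)·Km = 125 − 74.4.
Km = 50.60/3.852 = 13.1 µM; then Vmax = 74.4(13.1+9.59)/9.59 = 176 nmol/s.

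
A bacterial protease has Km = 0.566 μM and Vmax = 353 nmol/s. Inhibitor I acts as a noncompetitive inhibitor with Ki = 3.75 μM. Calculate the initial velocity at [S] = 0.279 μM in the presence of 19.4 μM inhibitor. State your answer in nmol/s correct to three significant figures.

18.9 nmol/s

α = 1 + [I]/Ki = 1 + 19.4/3.75 = 6.173.
For a noncompetitive inhibitor, Vmax is reduced to Vmax/α while Km is unchanged: Km,app = 0.566 μM, Vmax,app = 57.2 nmol/s.
v = Vmax,app·[S]/(Km,app + [S]) = 57.2 × 0.279/(0.566 + 0.279) = 18.9 nmol/s.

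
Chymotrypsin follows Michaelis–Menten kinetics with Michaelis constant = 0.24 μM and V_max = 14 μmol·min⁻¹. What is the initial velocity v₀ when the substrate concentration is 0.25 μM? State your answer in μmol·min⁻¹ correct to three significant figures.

7.14 μmol·min⁻¹

[S]/(Km+[S]) = 0.25/0.4900 = 0.5102, the fractional saturation.
v = 0.5102 × Vmax = 0.5102 × 14 = 7.14 μmol·min⁻¹.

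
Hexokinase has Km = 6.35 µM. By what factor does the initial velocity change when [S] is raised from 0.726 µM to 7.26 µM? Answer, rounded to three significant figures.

5.20

Since Vmax cancels, v₂/v₁ = [S]₂(Km+[S]₁) / [S]₁(Km+[S]₂).
= 7.26×(6.35+0.726) / (0.726×(6.35+7.26)) = 51.37/9.881 = 5.20.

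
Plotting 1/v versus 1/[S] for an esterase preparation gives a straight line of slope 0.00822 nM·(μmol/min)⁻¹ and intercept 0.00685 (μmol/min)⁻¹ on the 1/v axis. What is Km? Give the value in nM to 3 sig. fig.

y-intercept = 1/Vmax ⇒ Vmax = 146 μmol/min; slope = Km/Vmax ⇒ Km = slope × Vmax.
Km = 0.00822 × 146 = 1.20 nM.

1.20 nM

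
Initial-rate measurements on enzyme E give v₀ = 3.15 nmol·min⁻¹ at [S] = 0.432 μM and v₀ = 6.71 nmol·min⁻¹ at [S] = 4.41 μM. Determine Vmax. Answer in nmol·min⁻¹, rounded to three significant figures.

From v = Vmax[S]/(Km+[S]), each point gives Vmax = v(Km+[S])/[S].
Equating: 3.15(Km+0.432)/0.432 = 6.71(Km+4.41)/4.41.
7.292·Km + 3.15 = 1.522·Km + 6.71, so (7.292 − 1.522)·Km = 6.71 − 3.15.
Km = 3.560/5.770 = 0.617 μM; then Vmax = 3.15(0.617+0.432)/0.432 = 7.65 nmol·min⁻¹.

7.65 nmol·min⁻¹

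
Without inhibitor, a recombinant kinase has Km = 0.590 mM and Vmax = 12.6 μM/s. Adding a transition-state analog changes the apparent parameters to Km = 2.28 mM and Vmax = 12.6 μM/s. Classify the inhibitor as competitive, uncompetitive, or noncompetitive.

Km increases (0.590 → 2.28 mM) while Vmax is unchanged — the hallmark of competitive inhibition.

competitive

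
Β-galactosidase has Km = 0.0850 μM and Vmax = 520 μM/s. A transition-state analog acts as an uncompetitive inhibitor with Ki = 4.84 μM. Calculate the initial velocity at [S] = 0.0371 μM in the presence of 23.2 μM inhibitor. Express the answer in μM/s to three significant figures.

64.3 μM/s

α = 1 + [I]/Ki = 1 + 23.2/4.84 = 5.793.
For an uncompetitive inhibitor, both parameters are divided by α, giving Vmax/α and Km/α: Km,app = 0.0147 μM, Vmax,app = 89.8 μM/s.
v = Vmax,app·[S]/(Km,app + [S]) = 89.8 × 0.0371/(0.0147 + 0.0371) = 64.3 μM/s.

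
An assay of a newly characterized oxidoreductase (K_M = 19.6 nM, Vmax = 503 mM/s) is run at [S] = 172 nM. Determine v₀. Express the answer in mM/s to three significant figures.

v = Vmax·[S]/(Km + [S]) = 503 × 172 / (19.6 + 172)
  = 86520 / 191.6 = 452 mM/s.

452 mM/s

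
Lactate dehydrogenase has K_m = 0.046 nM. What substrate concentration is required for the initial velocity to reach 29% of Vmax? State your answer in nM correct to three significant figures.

v/Vmax = [S]/(Km+[S]) = 0.29, so [S] = Km·0.29/(1 − 0.29) = 0.046 × 0.4085.
[S] = 0.0188 nM.

0.0188 nM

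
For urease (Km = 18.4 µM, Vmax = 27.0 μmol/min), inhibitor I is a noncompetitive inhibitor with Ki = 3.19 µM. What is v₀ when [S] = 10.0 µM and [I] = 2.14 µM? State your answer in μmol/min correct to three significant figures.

5.69 μmol/min

With α = 1 + [I]/Ki = 1 + 2.14/3.19 = 1.671, the noncompetitive rate law is v = (Vmax/α)·[S] / (Km + [S]).
v = (27.0/1.671)×10.0 / (18.4 + 10.0) = 161.6/28.40 = 5.69 μmol/min.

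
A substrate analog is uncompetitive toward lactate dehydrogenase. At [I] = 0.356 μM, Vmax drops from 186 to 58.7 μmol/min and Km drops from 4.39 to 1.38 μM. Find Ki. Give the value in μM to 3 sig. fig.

Uncompetitive: Vmax,app = Vmax/α (and Km,app = Km/α) with α = 1 + [I]/Ki.
α = Vmax/Vmax,app = 186/58.7 = 3.169.
Since α = 1 + [I]/Ki, [I]/Ki = 3.169 − 1 = 2.169 and Ki = 0.356/2.169 = 0.164 μM.

0.164 μM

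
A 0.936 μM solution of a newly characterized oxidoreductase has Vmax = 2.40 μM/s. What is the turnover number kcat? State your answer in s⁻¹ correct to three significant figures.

kcat = Vmax/[E]total = 2.40 μM/s / 0.936 μM = 2.56 s⁻¹.

2.56 s⁻¹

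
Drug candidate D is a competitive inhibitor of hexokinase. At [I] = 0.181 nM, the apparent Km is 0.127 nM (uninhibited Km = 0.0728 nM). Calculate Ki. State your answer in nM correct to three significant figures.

Competitive: Km,app = α·Km with α = 1 + [I]/Ki.
α = Km,app/Km = 0.127/0.0728 = 1.745.
Since α = 1 + [I]/Ki, [I]/Ki = 1.745 − 1 = 0.7445 and Ki = 0.181/0.7445 = 0.243 nM.

0.243 nM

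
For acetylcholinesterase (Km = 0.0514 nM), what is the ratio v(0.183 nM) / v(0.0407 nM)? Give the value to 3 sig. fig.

Since Vmax cancels, v₂/v₁ = [S]₂(Km+[S]₁) / [S]₁(Km+[S]₂).
= 0.183×(0.0514+0.0407) / (0.0407×(0.0514+0.183)) = 0.01685/0.009540 = 1.77.

1.77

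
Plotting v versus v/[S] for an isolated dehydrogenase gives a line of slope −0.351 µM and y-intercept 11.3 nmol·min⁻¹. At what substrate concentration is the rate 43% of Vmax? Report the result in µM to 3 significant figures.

0.265 µM

The Eadie–Hofstee slope gives Km = 0.351 µM (slope = −Km).
v/Vmax = [S]/(Km+[S]) = 0.43 ⇒ [S] = Km·0.43/(1−0.43) = 0.351 × 0.7544 = 0.265 µM.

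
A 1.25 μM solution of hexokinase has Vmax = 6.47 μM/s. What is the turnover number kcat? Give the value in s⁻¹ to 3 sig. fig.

5.18 s⁻¹

kcat = Vmax/[E]total = 6.47 μM/s / 1.25 μM = 5.18 s⁻¹.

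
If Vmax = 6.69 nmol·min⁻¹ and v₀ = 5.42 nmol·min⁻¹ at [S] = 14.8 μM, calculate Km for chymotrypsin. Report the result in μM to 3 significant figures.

From v = Vmax[S]/(Km+[S]), Km = [S](Vmax − v)/v.
Km = 14.8 × (6.69 − 5.42) / 5.42 = 18.80/5.42 = 3.47 μM.

3.47 μM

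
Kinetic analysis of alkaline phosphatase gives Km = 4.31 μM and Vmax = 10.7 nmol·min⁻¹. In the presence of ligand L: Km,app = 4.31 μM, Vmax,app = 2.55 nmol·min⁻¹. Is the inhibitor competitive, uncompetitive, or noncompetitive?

Vmax decreases (10.7 → 2.55 nmol·min⁻¹) while Km is unchanged — pure noncompetitive inhibition.

noncompetitive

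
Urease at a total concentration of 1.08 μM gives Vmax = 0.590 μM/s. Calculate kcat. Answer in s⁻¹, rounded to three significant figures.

kcat = Vmax/[E]total = 0.590 μM/s / 1.08 μM = 0.546 s⁻¹.

0.546 s⁻¹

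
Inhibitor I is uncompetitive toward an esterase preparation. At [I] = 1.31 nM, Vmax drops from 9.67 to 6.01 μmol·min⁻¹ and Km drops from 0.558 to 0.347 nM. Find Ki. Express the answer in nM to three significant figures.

2.15 nM

Uncompetitive: Vmax,app = Vmax/α (and Km,app = Km/α) with α = 1 + [I]/Ki.
α = Vmax/Vmax,app = 9.67/6.01 = 1.609.
Since α = 1 + [I]/Ki, [I]/Ki = 1.609 − 1 = 0.6090 and Ki = 1.31/0.6090 = 2.15 nM.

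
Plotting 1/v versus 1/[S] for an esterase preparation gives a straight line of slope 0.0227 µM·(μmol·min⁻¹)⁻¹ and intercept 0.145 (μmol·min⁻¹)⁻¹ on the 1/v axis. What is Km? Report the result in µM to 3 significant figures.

y-intercept = 1/Vmax ⇒ Vmax = 6.90 μmol·min⁻¹; slope = Km/Vmax ⇒ Km = slope × Vmax.
Km = 0.0227 × 6.90 = 0.157 µM.

0.157 µM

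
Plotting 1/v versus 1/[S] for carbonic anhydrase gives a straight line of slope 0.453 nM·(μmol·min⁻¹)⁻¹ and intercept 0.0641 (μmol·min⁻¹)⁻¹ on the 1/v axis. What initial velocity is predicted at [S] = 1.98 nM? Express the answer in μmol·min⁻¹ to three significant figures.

3.41 μmol·min⁻¹

The y-intercept is 1/Vmax, so Vmax = 1/0.0641 = 15.6 μmol·min⁻¹.
The slope is Km/Vmax, so Km = 0.453 × 15.6 = 7.07 nM.
Then v = 15.6 × 1.98/(7.07 + 1.98) = 3.41 μmol·min⁻¹.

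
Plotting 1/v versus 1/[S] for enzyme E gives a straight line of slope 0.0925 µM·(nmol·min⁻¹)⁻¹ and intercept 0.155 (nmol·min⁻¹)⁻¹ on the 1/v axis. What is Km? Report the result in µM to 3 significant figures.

y-intercept = 1/Vmax ⇒ Vmax = 6.45 nmol·min⁻¹; slope = Km/Vmax ⇒ Km = slope × Vmax.
Km = 0.0925 × 6.45 = 0.597 µM.

0.597 µM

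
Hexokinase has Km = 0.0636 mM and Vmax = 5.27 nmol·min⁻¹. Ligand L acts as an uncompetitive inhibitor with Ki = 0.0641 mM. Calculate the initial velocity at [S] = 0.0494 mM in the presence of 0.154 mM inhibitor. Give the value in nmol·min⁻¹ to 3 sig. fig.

α = 1 + [I]/Ki = 1 + 0.154/0.0641 = 3.402.
For an uncompetitive inhibitor, both parameters are divided by α, giving Vmax/α and Km/α: Km,app = 0.0187 mM, Vmax,app = 1.55 nmol·min⁻¹.
v = Vmax,app·[S]/(Km,app + [S]) = 1.55 × 0.0494/(0.0187 + 0.0494) = 1.12 nmol·min⁻¹.

1.12 nmol·min⁻¹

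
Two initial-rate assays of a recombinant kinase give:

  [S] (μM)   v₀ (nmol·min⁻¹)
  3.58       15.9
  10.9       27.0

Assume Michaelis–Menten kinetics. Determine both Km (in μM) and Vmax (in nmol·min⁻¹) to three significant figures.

Km = 5.65 μM; Vmax = 41.0 nmol·min⁻¹

From v = Vmax[S]/(Km+[S]), each point gives Vmax = v(Km+[S])/[S].
Equating: 15.9(Km+3.58)/3.58 = 27.0(Km+10.9)/10.9.
4.441·Km + 15.9 = 2.477·Km + 27.0, so (4.441 − 2.477)·Km = 27.0 − 15.9.
Km = 11.10/1.964 = 5.65 μM; then Vmax = 15.9(5.65+3.58)/3.58 = 41.0 nmol·min⁻¹.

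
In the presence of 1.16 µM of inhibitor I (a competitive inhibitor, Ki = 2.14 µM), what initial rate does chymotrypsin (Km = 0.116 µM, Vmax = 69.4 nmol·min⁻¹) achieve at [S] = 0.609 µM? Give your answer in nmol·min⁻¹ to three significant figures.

53.6 nmol·min⁻¹

With α = 1 + [I]/Ki = 1 + 1.16/2.14 = 1.542, the competitive rate law is v = Vmax[S] / (αKm + [S]).
v = 69.4×0.609 / (1.542×0.116 + 0.609) = 42.26/0.7879 = 53.6 nmol·min⁻¹.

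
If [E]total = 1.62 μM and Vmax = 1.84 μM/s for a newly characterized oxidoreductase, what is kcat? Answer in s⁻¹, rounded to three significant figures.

kcat = Vmax/[E]total = 1.84 μM/s / 1.62 μM = 1.14 s⁻¹.

1.14 s⁻¹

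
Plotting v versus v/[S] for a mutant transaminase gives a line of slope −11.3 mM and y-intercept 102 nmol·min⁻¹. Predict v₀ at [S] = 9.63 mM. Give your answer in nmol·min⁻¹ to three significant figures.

46.9 nmol·min⁻¹

In the Eadie–Hofstee form v = Vmax − Km·(v/[S]), the slope is −Km and the intercept is Vmax, so Km = 11.3 mM and Vmax = 102 nmol·min⁻¹.
v = 102 × 9.63/(11.3 + 9.63) = 46.9 nmol·min⁻¹.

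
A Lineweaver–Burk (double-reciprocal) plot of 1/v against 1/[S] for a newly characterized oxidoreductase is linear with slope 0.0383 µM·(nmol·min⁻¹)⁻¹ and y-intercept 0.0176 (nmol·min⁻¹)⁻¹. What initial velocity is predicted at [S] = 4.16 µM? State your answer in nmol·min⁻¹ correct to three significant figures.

37.3 nmol·min⁻¹

The y-intercept is 1/Vmax, so Vmax = 1/0.0176 = 56.8 nmol·min⁻¹.
The slope is Km/Vmax, so Km = 0.0383 × 56.8 = 2.18 µM.
Then v = 56.8 × 4.16/(2.18 + 4.16) = 37.3 nmol·min⁻¹.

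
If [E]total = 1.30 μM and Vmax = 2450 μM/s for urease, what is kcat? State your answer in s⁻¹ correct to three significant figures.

kcat = Vmax/[E]total = 2450 μM/s / 1.30 μM = 1880 s⁻¹.

1880 s⁻¹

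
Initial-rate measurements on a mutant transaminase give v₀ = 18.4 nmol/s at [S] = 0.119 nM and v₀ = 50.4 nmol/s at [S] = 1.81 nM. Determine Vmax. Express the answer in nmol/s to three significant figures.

In reciprocal form, 1/v = (Km/Vmax)·(1/[S]) + 1/Vmax. The two points give (1/[S], 1/v) = (8.403, 0.05435) and (0.5525, 0.01984).
Slope = (0.05435 − 0.01984)/(8.403 − 0.5525) = 0.004395; intercept = 0.05435 − 0.004395×8.403 = 0.01741.
Vmax = 1/intercept = 57.4 nmol/s; Km = slope × Vmax = 0.004395 × 57.4 = 0.252 nM.

57.4 nmol/s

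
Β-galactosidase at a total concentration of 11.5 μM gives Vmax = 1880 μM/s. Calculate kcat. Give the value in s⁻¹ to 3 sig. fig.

kcat = Vmax/[E]total = 1880 μM/s / 11.5 μM = 163 s⁻¹.

163 s⁻¹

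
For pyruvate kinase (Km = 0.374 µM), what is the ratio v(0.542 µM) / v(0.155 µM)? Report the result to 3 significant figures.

Since Vmax cancels, v₂/v₁ = [S]₂(Km+[S]₁) / [S]₁(Km+[S]₂).
= 0.542×(0.374+0.155) / (0.155×(0.374+0.542)) = 0.2867/0.1420 = 2.02.

2.02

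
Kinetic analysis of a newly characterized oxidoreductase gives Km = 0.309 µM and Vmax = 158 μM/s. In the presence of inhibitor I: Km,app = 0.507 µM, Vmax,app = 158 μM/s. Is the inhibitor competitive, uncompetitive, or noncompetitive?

Km increases (0.309 → 0.507 µM) while Vmax is unchanged — the hallmark of competitive inhibition.

competitive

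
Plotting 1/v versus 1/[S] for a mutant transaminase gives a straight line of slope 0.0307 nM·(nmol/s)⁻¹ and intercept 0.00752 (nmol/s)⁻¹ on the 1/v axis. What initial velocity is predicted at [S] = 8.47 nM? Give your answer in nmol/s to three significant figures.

The y-intercept is 1/Vmax, so Vmax = 1/0.00752 = 133 nmol/s.
The slope is Km/Vmax, so Km = 0.0307 × 133 = 4.08 nM.
Then v = 133 × 8.47/(4.08 + 8.47) = 89.7 nmol/s.

89.7 nmol/s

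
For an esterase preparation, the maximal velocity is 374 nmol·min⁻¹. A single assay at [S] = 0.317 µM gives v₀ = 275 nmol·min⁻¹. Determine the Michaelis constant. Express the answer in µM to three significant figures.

0.114 µM

From v = Vmax[S]/(Km+[S]), Km = [S](Vmax − v)/v.
Km = 0.317 × (374 − 275) / 275 = 31.38/275 = 0.114 µM.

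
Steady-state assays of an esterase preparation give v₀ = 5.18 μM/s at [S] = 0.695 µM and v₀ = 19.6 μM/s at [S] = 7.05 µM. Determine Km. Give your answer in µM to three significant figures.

3.09 µM

From v = Vmax[S]/(Km+[S]), each point gives Vmax = v(Km+[S])/[S].
Equating: 5.18(Km+0.695)/0.695 = 19.6(Km+7.05)/7.05.
7.453·Km + 5.18 = 2.780·Km + 19.6, so (7.453 − 2.780)·Km = 19.6 − 5.18.
Km = 14.42/4.673 = 3.09 µM; then Vmax = 5.18(3.09+0.695)/0.695 = 28.2 μM/s.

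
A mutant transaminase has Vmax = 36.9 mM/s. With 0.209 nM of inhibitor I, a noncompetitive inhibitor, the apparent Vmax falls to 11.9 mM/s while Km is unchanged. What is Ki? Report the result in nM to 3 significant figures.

0.0995 nM

Noncompetitive: Vmax,app = Vmax/α with α = 1 + [I]/Ki.
α = Vmax/Vmax,app = 36.9/11.9 = 3.101.
Since α = 1 + [I]/Ki, [I]/Ki = 3.101 − 1 = 2.101 and Ki = 0.209/2.101 = 0.0995 nM.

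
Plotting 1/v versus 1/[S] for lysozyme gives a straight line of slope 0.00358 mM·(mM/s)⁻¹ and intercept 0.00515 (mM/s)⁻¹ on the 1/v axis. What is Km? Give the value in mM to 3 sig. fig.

y-intercept = 1/Vmax ⇒ Vmax = 194 mM/s; slope = Km/Vmax ⇒ Km = slope × Vmax.
Km = 0.00358 × 194 = 0.695 mM.

0.695 mM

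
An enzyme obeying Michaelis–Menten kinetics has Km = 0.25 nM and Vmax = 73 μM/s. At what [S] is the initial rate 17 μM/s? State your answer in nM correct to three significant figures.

0.0759 nM

Rearranging v = Vmax[S]/(Km+[S]) gives [S] = Km·v/(Vmax − v).
[S] = 0.25 × 17 / (73 − 17) = 4.250/56.00 = 0.0759 nM.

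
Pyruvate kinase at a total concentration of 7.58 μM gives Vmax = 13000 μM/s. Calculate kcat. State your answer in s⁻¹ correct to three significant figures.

1720 s⁻¹

kcat = Vmax/[E]total = 13000 μM/s / 7.58 μM = 1720 s⁻¹.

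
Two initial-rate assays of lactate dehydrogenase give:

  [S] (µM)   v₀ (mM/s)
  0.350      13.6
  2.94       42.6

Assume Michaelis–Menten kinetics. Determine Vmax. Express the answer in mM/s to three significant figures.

59.8 mM/s

From v = Vmax[S]/(Km+[S]), each point gives Vmax = v(Km+[S])/[S].
Equating: 13.6(Km+0.350)/0.350 = 42.6(Km+2.94)/2.94.
38.86·Km + 13.6 = 14.49·Km + 42.6, so (38.86 − 14.49)·Km = 42.6 − 13.6.
Km = 29.00/24.37 = 1.19 µM; then Vmax = 13.6(1.19+0.350)/0.350 = 59.8 mM/s.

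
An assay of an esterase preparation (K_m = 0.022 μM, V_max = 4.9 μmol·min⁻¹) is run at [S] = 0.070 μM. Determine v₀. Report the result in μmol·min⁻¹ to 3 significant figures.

[S]/(Km+[S]) = 0.070/0.09200 = 0.7609, the fractional saturation.
v = 0.7609 × Vmax = 0.7609 × 4.9 = 3.73 μmol·min⁻¹.

3.73 μmol·min⁻¹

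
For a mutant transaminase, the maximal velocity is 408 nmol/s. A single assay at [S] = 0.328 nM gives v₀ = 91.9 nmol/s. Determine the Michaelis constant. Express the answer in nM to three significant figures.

1.13 nM

From v = Vmax[S]/(Km+[S]), Km = [S](Vmax − v)/v.
Km = 0.328 × (408 − 91.9) / 91.9 = 103.7/91.9 = 1.13 nM.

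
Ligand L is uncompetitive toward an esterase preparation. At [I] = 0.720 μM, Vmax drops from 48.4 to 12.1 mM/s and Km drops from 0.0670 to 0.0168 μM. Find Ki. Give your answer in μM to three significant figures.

Uncompetitive: Vmax,app = Vmax/α (and Km,app = Km/α) with α = 1 + [I]/Ki.
α = Vmax/Vmax,app = 48.4/12.1 = 4.000.
Ki = [I]/(α − 1) = 0.720/3.000 = 0.240 μM.

0.240 μM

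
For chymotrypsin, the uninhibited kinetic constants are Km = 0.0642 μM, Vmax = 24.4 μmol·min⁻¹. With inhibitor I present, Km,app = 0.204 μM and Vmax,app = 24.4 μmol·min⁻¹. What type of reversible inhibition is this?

Km increases (0.0642 → 0.204 μM) while Vmax is unchanged — the hallmark of competitive inhibition.

competitive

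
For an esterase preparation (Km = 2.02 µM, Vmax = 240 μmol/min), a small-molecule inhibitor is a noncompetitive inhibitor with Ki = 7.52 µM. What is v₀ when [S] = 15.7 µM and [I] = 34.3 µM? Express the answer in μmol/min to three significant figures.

38.2 μmol/min

α = 1 + [I]/Ki = 1 + 34.3/7.52 = 5.561.
For a noncompetitive inhibitor, Vmax is reduced to Vmax/α while Km is unchanged: Km,app = 2.02 µM, Vmax,app = 43.2 μmol/min.
v = Vmax,app·[S]/(Km,app + [S]) = 43.2 × 15.7/(2.02 + 15.7) = 38.2 μmol/min.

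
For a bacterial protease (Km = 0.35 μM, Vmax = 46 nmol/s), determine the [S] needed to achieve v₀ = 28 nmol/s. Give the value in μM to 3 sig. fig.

0.544 μM

Rearranging v = Vmax[S]/(Km+[S]) gives [S] = Km·v/(Vmax − v).
[S] = 0.35 × 28 / (46 − 28) = 9.800/18.00 = 0.544 μM.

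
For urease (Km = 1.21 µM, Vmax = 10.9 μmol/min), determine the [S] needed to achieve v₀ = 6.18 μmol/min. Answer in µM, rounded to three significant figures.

1.58 µM

The required fractional saturation is v/Vmax = 6.18/10.9 = 0.5670.
Then [S]/(Km+[S]) = 0.5670 ⇒ [S] = 1.21 × 0.5670/(1 − 0.5670) = 1.58 µM.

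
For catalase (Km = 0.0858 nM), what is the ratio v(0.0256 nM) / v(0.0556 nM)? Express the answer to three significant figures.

0.584

Since Vmax cancels, v₂/v₁ = [S]₂(Km+[S]₁) / [S]₁(Km+[S]₂).
= 0.0256×(0.0858+0.0556) / (0.0556×(0.0858+0.0256)) = 0.003620/0.006194 = 0.584.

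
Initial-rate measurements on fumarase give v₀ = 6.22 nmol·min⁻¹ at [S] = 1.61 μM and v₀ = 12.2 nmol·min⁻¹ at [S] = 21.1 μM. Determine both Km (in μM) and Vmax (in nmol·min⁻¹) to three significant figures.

Km = 1.82 μM; Vmax = 13.3 nmol·min⁻¹

In reciprocal form, 1/v = (Km/Vmax)·(1/[S]) + 1/Vmax. The two points give (1/[S], 1/v) = (0.6211, 0.1608) and (0.04739, 0.08197).
Slope = (0.1608 − 0.08197)/(0.6211 − 0.04739) = 0.1374; intercept = 0.1608 − 0.1374×0.6211 = 0.07546.
Vmax = 1/intercept = 13.3 nmol·min⁻¹; Km = slope × Vmax = 0.1374 × 13.3 = 1.82 μM.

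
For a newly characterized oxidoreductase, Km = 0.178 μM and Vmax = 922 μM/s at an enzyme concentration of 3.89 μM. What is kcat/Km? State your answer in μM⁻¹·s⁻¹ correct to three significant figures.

kcat = Vmax/[E]total = 922/3.89 = 237 s⁻¹.
kcat/Km = 237/0.178 = 1330 μM⁻¹·s⁻¹.

1330 μM⁻¹·s⁻¹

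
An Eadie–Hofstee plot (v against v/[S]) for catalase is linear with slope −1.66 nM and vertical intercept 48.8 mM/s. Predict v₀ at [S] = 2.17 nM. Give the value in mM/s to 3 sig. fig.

27.6 mM/s

In the Eadie–Hofstee form v = Vmax − Km·(v/[S]), the slope is −Km and the intercept is Vmax, so Km = 1.66 nM and Vmax = 48.8 mM/s.
v = 48.8 × 2.17/(1.66 + 2.17) = 27.6 mM/s.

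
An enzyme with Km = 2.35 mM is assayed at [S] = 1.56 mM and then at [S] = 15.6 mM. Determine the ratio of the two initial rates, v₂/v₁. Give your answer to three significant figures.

2.18

The fractional saturations are [S]/(Km+[S]) = 1.56/3.910 = 0.3990 and 15.6/17.95 = 0.8691.
v₂/v₁ is just their ratio: 0.8691/0.3990 = 2.18.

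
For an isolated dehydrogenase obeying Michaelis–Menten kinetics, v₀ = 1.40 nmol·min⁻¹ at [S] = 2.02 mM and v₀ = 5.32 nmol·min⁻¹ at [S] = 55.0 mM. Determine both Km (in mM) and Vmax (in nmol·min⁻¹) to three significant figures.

Km = 6.57 mM; Vmax = 5.96 nmol·min⁻¹

In reciprocal form, 1/v = (Km/Vmax)·(1/[S]) + 1/Vmax. The two points give (1/[S], 1/v) = (0.4950, 0.7143) and (0.01818, 0.1880).
Slope = (0.7143 − 0.1880)/(0.4950 − 0.01818) = 1.104; intercept = 0.7143 − 1.104×0.4950 = 0.1679.
Vmax = 1/intercept = 5.96 nmol·min⁻¹; Km = slope × Vmax = 1.104 × 5.96 = 6.57 mM.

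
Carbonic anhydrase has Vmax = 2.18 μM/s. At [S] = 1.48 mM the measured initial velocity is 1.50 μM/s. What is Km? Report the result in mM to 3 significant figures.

v/Vmax = 1.50/2.18 = 0.6881 = [S]/(Km+[S]).
So Km + [S] = [S]/0.6881 = 2.151 mM, giving Km = 2.151 − 1.48 = 0.671 mM.

0.671 mM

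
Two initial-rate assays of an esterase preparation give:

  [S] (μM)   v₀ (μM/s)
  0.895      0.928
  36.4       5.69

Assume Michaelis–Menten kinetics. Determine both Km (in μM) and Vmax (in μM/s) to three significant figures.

From v = Vmax[S]/(Km+[S]), each point gives Vmax = v(Km+[S])/[S].
Equating: 0.928(Km+0.895)/0.895 = 5.69(Km+36.4)/36.4.
1.037·Km + 0.928 = 0.1563·Km + 5.69, so (1.037 − 0.1563)·Km = 5.69 − 0.928.
Km = 4.762/0.8806 = 5.41 μM; then Vmax = 0.928(5.41+0.895)/0.895 = 6.54 μM/s.

Km = 5.41 μM; Vmax = 6.54 μM/s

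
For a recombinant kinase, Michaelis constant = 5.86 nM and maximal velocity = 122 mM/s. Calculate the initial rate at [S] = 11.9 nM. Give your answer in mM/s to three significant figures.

81.7 mM/s

v = Vmax·[S]/(Km + [S]) = 122 × 11.9 / (5.86 + 11.9)
  = 1452 / 17.76 = 81.7 mM/s.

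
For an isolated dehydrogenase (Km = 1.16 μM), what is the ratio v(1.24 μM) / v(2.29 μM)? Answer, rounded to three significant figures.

0.778

Since Vmax cancels, v₂/v₁ = [S]₂(Km+[S]₁) / [S]₁(Km+[S]₂).
= 1.24×(1.16+2.29) / (2.29×(1.16+1.24)) = 4.278/5.496 = 0.778.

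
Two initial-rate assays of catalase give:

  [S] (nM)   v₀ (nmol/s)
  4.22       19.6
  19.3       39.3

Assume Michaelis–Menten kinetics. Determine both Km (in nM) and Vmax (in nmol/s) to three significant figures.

Km = 7.55 nM; Vmax = 54.7 nmol/s

In reciprocal form, 1/v = (Km/Vmax)·(1/[S]) + 1/Vmax. The two points give (1/[S], 1/v) = (0.2370, 0.05102) and (0.05181, 0.02545).
Slope = (0.05102 − 0.02545)/(0.2370 − 0.05181) = 0.1381; intercept = 0.05102 − 0.1381×0.2370 = 0.01829.
Vmax = 1/intercept = 54.7 nmol/s; Km = slope × Vmax = 0.1381 × 54.7 = 7.55 nM.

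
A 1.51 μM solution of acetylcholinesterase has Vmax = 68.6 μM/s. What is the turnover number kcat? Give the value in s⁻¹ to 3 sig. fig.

kcat = Vmax/[E]total = 68.6 μM/s / 1.51 μM = 45.4 s⁻¹.

45.4 s⁻¹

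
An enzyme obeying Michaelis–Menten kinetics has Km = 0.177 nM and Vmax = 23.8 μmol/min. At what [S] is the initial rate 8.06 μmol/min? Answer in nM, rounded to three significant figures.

Rearranging v = Vmax[S]/(Km+[S]) gives [S] = Km·v/(Vmax − v).
[S] = 0.177 × 8.06 / (23.8 − 8.06) = 1.427/15.74 = 0.0906 nM.

0.0906 nM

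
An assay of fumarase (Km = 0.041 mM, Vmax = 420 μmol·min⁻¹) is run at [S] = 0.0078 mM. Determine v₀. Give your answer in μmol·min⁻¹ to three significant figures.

67.1 μmol·min⁻¹

[S]/(Km+[S]) = 0.0078/0.04880 = 0.1598, the fractional saturation.
v = 0.1598 × Vmax = 0.1598 × 420 = 67.1 μmol·min⁻¹.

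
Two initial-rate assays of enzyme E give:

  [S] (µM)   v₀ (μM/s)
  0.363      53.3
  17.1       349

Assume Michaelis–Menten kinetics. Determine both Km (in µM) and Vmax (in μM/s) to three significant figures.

Km = 2.34 µM; Vmax = 397 μM/s

From v = Vmax[S]/(Km+[S]), each point gives Vmax = v(Km+[S])/[S].
Equating: 53.3(Km+0.363)/0.363 = 349(Km+17.1)/17.1.
146.8·Km + 53.3 = 20.41·Km + 349, so (146.8 − 20.41)·Km = 349 − 53.3.
Km = 295.7/126.4 = 2.34 µM; then Vmax = 53.3(2.34+0.363)/0.363 = 397 μM/s.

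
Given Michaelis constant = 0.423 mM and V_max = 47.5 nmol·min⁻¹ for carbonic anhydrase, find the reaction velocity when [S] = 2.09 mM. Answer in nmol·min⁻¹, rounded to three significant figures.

39.5 nmol·min⁻¹

v = Vmax·[S]/(Km + [S]) = 47.5 × 2.09 / (0.423 + 2.09)
  = 99.28 / 2.513 = 39.5 nmol·min⁻¹.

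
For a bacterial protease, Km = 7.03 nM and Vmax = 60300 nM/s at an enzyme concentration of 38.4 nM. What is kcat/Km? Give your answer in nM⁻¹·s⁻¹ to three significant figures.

kcat = Vmax/[E]total = 60300/38.4 = 1570 s⁻¹.
kcat/Km = 1570/7.03 = 223 nM⁻¹·s⁻¹.

223 nM⁻¹·s⁻¹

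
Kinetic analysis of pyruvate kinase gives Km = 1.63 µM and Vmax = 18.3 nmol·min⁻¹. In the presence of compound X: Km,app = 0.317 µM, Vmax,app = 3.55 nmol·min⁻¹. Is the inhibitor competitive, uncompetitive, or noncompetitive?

Both Km and Vmax decrease by the same factor (~5.15-fold) — characteristic of uncompetitive inhibition.

uncompetitive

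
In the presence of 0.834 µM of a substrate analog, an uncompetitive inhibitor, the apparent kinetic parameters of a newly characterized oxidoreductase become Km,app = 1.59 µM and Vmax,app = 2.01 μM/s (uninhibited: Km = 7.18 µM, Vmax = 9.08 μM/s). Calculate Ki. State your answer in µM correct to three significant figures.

0.237 µM

Uncompetitive: Vmax,app = Vmax/α (and Km,app = Km/α) with α = 1 + [I]/Ki.
α = Vmax/Vmax,app = 9.08/2.01 = 4.517.
Since α = 1 + [I]/Ki, [I]/Ki = 4.517 − 1 = 3.517 and Ki = 0.834/3.517 = 0.237 µM.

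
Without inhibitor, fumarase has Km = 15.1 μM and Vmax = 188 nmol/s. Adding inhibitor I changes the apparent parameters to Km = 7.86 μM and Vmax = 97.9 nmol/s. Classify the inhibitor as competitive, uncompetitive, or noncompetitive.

uncompetitive

Both Km and Vmax decrease by the same factor (~1.92-fold) — characteristic of uncompetitive inhibition.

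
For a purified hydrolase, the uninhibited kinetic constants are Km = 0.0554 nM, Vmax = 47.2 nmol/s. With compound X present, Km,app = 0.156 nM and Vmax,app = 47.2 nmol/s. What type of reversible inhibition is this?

Km increases (0.0554 → 0.156 nM) while Vmax is unchanged — the hallmark of competitive inhibition.

competitive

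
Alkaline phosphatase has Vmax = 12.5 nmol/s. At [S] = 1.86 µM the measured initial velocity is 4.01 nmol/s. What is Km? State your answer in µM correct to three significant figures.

v/Vmax = 4.01/12.5 = 0.3208 = [S]/(Km+[S]).
So Km + [S] = [S]/0.3208 = 5.798 µM, giving Km = 5.798 − 1.86 = 3.94 µM.

3.94 µM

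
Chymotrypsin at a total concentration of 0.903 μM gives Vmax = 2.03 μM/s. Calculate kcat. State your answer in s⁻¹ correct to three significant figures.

kcat = Vmax/[E]total = 2.03 μM/s / 0.903 μM = 2.25 s⁻¹.

2.25 s⁻¹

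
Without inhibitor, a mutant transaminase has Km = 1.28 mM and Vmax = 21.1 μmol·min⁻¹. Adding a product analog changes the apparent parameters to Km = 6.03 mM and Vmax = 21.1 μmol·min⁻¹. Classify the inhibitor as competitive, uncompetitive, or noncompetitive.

Km increases (1.28 → 6.03 mM) while Vmax is unchanged — the hallmark of competitive inhibition.

competitive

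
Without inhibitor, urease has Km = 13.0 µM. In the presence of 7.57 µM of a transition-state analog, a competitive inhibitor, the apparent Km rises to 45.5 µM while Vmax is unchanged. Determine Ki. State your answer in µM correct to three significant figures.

Competitive: Km,app = α·Km with α = 1 + [I]/Ki.
α = Km,app/Km = 45.5/13.0 = 3.500.
Since α = 1 + [I]/Ki, [I]/Ki = 3.500 − 1 = 2.500 and Ki = 7.57/2.500 = 3.03 µM.

3.03 µM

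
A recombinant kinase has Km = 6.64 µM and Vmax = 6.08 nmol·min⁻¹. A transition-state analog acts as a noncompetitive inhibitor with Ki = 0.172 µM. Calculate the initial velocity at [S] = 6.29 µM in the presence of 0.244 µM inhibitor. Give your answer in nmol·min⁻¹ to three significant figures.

α = 1 + [I]/Ki = 1 + 0.244/0.172 = 2.419.
For a noncompetitive inhibitor, Vmax is reduced to Vmax/α while Km is unchanged: Km,app = 6.64 µM, Vmax,app = 2.51 nmol·min⁻¹.
v = Vmax,app·[S]/(Km,app + [S]) = 2.51 × 6.29/(6.64 + 6.29) = 1.22 nmol·min⁻¹.

1.22 nmol·min⁻¹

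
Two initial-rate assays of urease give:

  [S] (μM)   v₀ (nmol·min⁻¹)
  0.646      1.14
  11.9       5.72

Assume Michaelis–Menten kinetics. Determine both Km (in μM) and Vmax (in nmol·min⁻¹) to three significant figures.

From v = Vmax[S]/(Km+[S]), each point gives Vmax = v(Km+[S])/[S].
Equating: 1.14(Km+0.646)/0.646 = 5.72(Km+11.9)/11.9.
1.765·Km + 1.14 = 0.4807·Km + 5.72, so (1.765 − 0.4807)·Km = 5.72 − 1.14.
Km = 4.580/1.284 = 3.57 μM; then Vmax = 1.14(3.57+0.646)/0.646 = 7.43 nmol·min⁻¹.

Km = 3.57 μM; Vmax = 7.43 nmol·min⁻¹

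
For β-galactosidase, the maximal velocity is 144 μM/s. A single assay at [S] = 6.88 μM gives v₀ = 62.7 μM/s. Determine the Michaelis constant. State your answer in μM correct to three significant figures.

From v = Vmax[S]/(Km+[S]), Km = [S](Vmax − v)/v.
Km = 6.88 × (144 − 62.7) / 62.7 = 559.3/62.7 = 8.92 μM.

8.92 μM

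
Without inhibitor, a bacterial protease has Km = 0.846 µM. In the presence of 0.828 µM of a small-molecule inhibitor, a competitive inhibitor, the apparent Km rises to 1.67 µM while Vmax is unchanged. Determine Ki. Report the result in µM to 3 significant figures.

Competitive: Km,app = α·Km with α = 1 + [I]/Ki.
α = Km,app/Km = 1.67/0.846 = 1.974.
Since α = 1 + [I]/Ki, [I]/Ki = 1.974 − 1 = 0.9740 and Ki = 0.828/0.9740 = 0.850 µM.

0.850 µM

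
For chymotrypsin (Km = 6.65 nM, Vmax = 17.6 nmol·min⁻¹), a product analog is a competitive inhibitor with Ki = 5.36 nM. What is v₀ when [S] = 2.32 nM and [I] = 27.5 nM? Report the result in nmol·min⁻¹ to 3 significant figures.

With α = 1 + [I]/Ki = 1 + 27.5/5.36 = 6.131, the competitive rate law is v = Vmax[S] / (αKm + [S]).
v = 17.6×2.32 / (6.131×6.65 + 2.32) = 40.83/43.09 = 0.948 nmol·min⁻¹.

0.948 nmol·min⁻¹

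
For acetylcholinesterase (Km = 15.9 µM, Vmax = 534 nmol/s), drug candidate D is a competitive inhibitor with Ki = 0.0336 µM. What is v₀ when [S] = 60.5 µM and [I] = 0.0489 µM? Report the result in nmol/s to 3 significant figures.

With α = 1 + [I]/Ki = 1 + 0.0489/0.0336 = 2.455, the competitive rate law is v = Vmax[S] / (αKm + [S]).
v = 534×60.5 / (2.455×15.9 + 60.5) = 32310/99.54 = 325 nmol/s.

325 nmol/s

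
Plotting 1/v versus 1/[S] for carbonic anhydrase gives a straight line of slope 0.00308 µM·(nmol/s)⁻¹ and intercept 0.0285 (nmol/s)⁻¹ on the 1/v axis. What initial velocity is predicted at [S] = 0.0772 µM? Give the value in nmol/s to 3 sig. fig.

The y-intercept is 1/Vmax, so Vmax = 1/0.0285 = 35.1 nmol/s.
The slope is Km/Vmax, so Km = 0.00308 × 35.1 = 0.108 µM.
Then v = 35.1 × 0.0772/(0.108 + 0.0772) = 14.6 nmol/s.

14.6 nmol/s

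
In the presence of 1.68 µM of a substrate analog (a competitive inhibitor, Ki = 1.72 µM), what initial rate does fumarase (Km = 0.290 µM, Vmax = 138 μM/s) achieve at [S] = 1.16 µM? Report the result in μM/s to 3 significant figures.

92.4 μM/s

α = 1 + [I]/Ki = 1 + 1.68/1.72 = 1.977.
For a competitive inhibitor, Vmax is unchanged and the apparent Km becomes α·Km: Km,app = 0.573 µM, Vmax,app = 138 μM/s.
v = Vmax,app·[S]/(Km,app + [S]) = 138 × 1.16/(0.573 + 1.16) = 92.4 μM/s.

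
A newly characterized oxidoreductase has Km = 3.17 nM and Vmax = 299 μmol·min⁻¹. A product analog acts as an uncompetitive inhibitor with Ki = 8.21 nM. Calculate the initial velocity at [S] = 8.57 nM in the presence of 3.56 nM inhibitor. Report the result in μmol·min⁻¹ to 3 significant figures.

With α = 1 + [I]/Ki = 1 + 3.56/8.21 = 1.434, the uncompetitive rate law is v = (Vmax/α)·[S] / (Km/α + [S]).
v = (299/1.434)×8.57 / (3.17/1.434 + 8.57) = 1787/10.78 = 166 μmol·min⁻¹.

166 μmol·min⁻¹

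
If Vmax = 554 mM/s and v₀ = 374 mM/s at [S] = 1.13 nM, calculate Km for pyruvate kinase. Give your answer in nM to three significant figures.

v/Vmax = 374/554 = 0.6751 = [S]/(Km+[S]).
So Km + [S] = [S]/0.6751 = 1.674 nM, giving Km = 1.674 − 1.13 = 0.544 nM.

0.544 nM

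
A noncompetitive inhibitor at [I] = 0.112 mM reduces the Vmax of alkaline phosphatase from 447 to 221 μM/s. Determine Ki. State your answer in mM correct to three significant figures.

0.110 mM

Noncompetitive: Vmax,app = Vmax/α with α = 1 + [I]/Ki.
α = Vmax/Vmax,app = 447/221 = 2.023.
Since α = 1 + [I]/Ki, [I]/Ki = 2.023 − 1 = 1.023 and Ki = 0.112/1.023 = 0.110 mM.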